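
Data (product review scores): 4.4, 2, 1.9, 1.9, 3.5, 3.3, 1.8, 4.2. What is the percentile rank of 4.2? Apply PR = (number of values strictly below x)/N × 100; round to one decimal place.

N = 8.
Strictly below 4.2: 6. Equal to 4.2: 1.
PR = 6/8 × 100 = 75.0

75.0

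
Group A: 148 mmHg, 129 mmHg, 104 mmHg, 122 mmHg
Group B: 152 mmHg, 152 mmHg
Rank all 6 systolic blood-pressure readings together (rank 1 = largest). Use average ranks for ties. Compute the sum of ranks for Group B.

3

Sorted (descending): 152, 152, 148, 129, 122, 104
The 2 values of 152 occupy positions 1–2 → average rank (1+2)/2 = 1.5.
Group B values → pooled ranks: 152→1.5, 152→1.5
Rank sum = 1.5 + 1.5 = 3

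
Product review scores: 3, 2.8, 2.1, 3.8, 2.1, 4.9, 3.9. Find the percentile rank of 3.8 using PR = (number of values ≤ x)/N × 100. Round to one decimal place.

N = 7.
Strictly below 3.8: 4. Equal to 3.8: 1.
PR = 5/7 × 100 = 71.4

71.4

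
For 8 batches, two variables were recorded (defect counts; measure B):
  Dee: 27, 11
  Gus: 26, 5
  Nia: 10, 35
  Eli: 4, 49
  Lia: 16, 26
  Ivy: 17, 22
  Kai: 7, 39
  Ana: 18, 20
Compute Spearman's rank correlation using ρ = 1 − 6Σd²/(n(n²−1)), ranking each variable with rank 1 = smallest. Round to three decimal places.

Ranks of variable 1: 8, 7, 3, 1, 4, 5, 2, 6
Ranks of variable 2: 2, 1, 6, 8, 5, 4, 7, 3
d = r₁ − r₂: 6, 6, -3, -7, -1, 1, -5, 3
d²: 36, 36, 9, 49, 1, 1, 25, 9; Σd² = 166
ρ = 1 − 6·166/(8·63) = 1 − 996/504 = -0.976

-0.976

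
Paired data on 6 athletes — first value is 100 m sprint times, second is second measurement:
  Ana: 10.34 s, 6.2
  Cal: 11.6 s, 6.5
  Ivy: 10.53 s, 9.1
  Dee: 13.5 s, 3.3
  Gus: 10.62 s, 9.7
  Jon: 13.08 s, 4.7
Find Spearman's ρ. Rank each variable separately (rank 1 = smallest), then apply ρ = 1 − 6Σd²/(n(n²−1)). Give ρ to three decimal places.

-0.600

Ranks of variable 1: 1, 4, 2, 6, 3, 5
Ranks of variable 2: 3, 4, 5, 1, 6, 2
d = r₁ − r₂: -2, 0, -3, 5, -3, 3
d²: 4, 0, 9, 25, 9, 9; Σd² = 56
ρ = 1 − 6·56/(6·35) = 1 − 336/210 = -0.600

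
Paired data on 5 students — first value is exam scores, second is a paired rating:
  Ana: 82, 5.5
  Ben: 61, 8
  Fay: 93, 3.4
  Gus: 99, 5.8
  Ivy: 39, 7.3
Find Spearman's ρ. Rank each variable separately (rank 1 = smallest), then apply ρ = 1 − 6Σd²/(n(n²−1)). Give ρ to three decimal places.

-0.600

Ranks of variable 1: 3, 2, 4, 5, 1
Ranks of variable 2: 2, 5, 1, 3, 4
d = r₁ − r₂: 1, -3, 3, 2, -3
d²: 1, 9, 9, 4, 9; Σd² = 32
ρ = 1 − 6·32/(5·24) = 1 − 192/120 = -0.600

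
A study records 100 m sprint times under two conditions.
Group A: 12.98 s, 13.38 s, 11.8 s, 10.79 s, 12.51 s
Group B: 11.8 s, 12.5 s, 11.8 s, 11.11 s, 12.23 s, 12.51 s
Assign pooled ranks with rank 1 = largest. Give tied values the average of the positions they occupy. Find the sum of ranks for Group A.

Sorted (descending): 13.38, 12.98, 12.51, 12.51, 12.5, 12.23, 11.8, 11.8, 11.8, 11.11, 10.79
The 2 values of 12.51 occupy positions 3–4 → average rank (3+4)/2 = 3.5.
The 3 values of 11.8 occupy positions 7–9 → average rank 8.
Group A values → pooled ranks: 12.98→2, 13.38→1, 11.8→8, 10.79→11, 12.51→3.5
Rank sum = 2 + 1 + 8 + 11 + 3.5 = 25.5

25.5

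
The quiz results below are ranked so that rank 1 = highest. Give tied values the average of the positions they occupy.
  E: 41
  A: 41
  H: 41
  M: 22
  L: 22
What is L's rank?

4.5

Sorted (descending): 41, 41, 41, 22, 22
The 3 values of 41 occupy positions 1–3 → average rank 2.
The 2 values of 22 occupy positions 4–5 → average rank (4+5)/2 = 4.5.
L has value 22 → rank 4.5.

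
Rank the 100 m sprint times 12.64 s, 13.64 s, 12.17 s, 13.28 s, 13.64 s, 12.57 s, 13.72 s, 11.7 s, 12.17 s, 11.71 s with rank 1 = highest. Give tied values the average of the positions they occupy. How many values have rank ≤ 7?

6

Sorted (descending): 13.72, 13.64, 13.64, 13.28, 12.64, 12.57, 12.17, 12.17, 11.71, 11.7
The 2 values of 13.64 occupy positions 2–3 → average rank (2+3)/2 = 2.5.
The 2 values of 12.17 occupy positions 7–8 → average rank (7+8)/2 = 7.5.
Ranks ≤ 7: {1, 2.5, 2.5, 4, 5, 6} → 6 values.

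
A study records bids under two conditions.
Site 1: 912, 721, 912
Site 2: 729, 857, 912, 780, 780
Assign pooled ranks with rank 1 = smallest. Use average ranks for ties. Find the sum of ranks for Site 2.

Sorted (ascending): 721, 729, 780, 780, 857, 912, 912, 912
The 2 values of 780 occupy positions 3–4 → average rank (3+4)/2 = 3.5.
The 3 values of 912 occupy positions 6–8 → average rank 7.
Site 2 values → pooled ranks: 729→2, 857→5, 912→7, 780→3.5, 780→3.5
Rank sum = 2 + 5 + 7 + 3.5 + 3.5 = 21

21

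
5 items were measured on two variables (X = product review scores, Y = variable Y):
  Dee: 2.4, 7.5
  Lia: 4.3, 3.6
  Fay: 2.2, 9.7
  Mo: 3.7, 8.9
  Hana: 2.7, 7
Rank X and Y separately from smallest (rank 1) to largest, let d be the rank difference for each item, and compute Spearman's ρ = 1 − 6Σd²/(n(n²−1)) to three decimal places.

-0.700

Ranks of variable 1: 2, 5, 1, 4, 3
Ranks of variable 2: 3, 1, 5, 4, 2
d = r₁ − r₂: -1, 4, -4, 0, 1
d²: 1, 16, 16, 0, 1; Σd² = 34
ρ = 1 − 6·34/(5·24) = 1 − 204/120 = -0.700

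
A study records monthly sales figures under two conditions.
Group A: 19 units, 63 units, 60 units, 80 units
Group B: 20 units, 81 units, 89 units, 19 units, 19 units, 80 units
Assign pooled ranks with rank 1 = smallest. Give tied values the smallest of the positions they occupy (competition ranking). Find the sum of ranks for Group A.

19

Sorted (ascending): 19, 19, 19, 20, 60, 63, 80, 80, 81, 89
The 3 values of 19 occupy positions 1–3 → each gets rank 1.
The 2 values of 80 occupy positions 7–8 → each gets rank 7.
Group A values → pooled ranks: 19→1, 63→6, 60→5, 80→7
Rank sum = 1 + 6 + 5 + 7 = 19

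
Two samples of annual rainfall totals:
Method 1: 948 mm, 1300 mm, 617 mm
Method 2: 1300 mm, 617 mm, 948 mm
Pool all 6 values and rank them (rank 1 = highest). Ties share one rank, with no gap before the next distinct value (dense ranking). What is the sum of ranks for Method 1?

Sorted (descending): 1300, 1300, 948, 948, 617, 617
The 2 values of 1300 share dense rank 1.
The 2 values of 948 share dense rank 2.
The 2 values of 617 share dense rank 3.
Method 1 values → pooled ranks: 948→2, 1300→1, 617→3
Rank sum = 2 + 1 + 3 = 6

6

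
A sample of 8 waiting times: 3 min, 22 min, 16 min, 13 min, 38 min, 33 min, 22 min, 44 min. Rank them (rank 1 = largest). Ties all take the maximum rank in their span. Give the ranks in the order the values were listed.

8, 5, 6, 7, 2, 3, 5, 1

Sorted (descending): 44, 38, 33, 22, 22, 16, 13, 3
The 2 values of 22 occupy positions 4–5 → each gets rank 5.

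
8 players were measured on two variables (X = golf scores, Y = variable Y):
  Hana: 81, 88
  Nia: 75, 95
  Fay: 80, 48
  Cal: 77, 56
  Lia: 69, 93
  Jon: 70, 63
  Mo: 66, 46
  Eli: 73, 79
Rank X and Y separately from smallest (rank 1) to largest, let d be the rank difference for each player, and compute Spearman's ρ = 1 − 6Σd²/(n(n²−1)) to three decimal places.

Ranks of variable 1: 8, 5, 7, 6, 2, 3, 1, 4
Ranks of variable 2: 6, 8, 2, 3, 7, 4, 1, 5
d = r₁ − r₂: 2, -3, 5, 3, -5, -1, 0, -1
d²: 4, 9, 25, 9, 25, 1, 0, 1; Σd² = 74
ρ = 1 − 6·74/(8·63) = 1 − 444/504 = 0.119

0.119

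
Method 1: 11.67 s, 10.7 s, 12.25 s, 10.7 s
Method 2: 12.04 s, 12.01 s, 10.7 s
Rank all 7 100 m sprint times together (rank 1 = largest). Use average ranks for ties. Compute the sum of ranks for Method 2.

Sorted (descending): 12.25, 12.04, 12.01, 11.67, 10.7, 10.7, 10.7
The 3 values of 10.7 occupy positions 5–7 → average rank 6.
Method 2 values → pooled ranks: 12.04→2, 12.01→3, 10.7→6
Rank sum = 2 + 3 + 6 = 11

11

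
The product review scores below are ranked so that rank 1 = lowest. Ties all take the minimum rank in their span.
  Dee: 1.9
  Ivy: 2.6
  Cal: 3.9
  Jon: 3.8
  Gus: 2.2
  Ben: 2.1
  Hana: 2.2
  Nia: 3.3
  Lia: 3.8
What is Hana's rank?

3

Sorted (ascending): 1.9, 2.1, 2.2, 2.2, 2.6, 3.3, 3.8, 3.8, 3.9
The 2 values of 2.2 occupy positions 3–4 → each gets rank 3.
The 2 values of 3.8 occupy positions 7–8 → each gets rank 7.
Hana has value 2.2 → rank 3.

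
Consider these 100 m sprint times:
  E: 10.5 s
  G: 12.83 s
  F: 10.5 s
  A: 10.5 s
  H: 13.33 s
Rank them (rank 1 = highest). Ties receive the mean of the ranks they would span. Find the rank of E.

4

Sorted (descending): 13.33, 12.83, 10.5, 10.5, 10.5
The 3 values of 10.5 occupy positions 3–5 → average rank 4.
E has value 10.5 s → rank 4.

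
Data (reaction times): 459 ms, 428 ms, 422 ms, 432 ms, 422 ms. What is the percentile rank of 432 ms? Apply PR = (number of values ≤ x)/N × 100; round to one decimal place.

80.0

N = 5.
Strictly below 432: 3. Equal to 432: 1.
PR = 4/5 × 100 = 80.0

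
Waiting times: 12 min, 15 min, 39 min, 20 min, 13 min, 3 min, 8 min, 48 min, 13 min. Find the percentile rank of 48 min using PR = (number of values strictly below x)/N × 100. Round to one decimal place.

N = 9.
Strictly below 48: 8. Equal to 48: 1.
PR = 8/9 × 100 = 88.9

88.9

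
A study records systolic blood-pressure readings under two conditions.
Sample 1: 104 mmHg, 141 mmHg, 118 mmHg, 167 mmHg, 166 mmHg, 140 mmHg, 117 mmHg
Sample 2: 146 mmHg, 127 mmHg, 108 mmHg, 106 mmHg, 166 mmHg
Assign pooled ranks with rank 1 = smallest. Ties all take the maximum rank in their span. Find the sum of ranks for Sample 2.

Sorted (ascending): 104, 106, 108, 117, 118, 127, 140, 141, 146, 166, 166, 167
The 2 values of 166 occupy positions 10–11 → each gets rank 11.
Sample 2 values → pooled ranks: 146→9, 127→6, 108→3, 106→2, 166→11
Rank sum = 9 + 6 + 3 + 2 + 11 = 31

31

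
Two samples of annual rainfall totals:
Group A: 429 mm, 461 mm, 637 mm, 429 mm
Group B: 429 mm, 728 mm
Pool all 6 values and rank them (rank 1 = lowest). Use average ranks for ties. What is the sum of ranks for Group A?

Sorted (ascending): 429, 429, 429, 461, 637, 728
The 3 values of 429 occupy positions 1–3 → average rank 2.
Group A values → pooled ranks: 429→2, 461→4, 637→5, 429→2
Rank sum = 2 + 4 + 5 + 2 = 13

13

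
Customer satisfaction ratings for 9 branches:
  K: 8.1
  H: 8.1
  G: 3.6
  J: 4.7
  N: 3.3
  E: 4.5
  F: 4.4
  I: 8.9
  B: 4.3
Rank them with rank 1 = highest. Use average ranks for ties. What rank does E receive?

Sorted (descending): 8.9, 8.1, 8.1, 4.7, 4.5, 4.4, 4.3, 3.6, 3.3
The 2 values of 8.1 occupy positions 2–3 → average rank (2+3)/2 = 2.5.
E has value 4.5 → rank 5.

5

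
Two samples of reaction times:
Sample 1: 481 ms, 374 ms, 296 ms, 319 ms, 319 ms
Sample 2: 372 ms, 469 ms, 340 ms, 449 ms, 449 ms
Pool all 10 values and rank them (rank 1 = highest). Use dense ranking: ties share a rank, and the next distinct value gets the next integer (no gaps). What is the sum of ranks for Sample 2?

Sorted (descending): 481, 469, 449, 449, 374, 372, 340, 319, 319, 296
The 2 values of 449 share dense rank 3.
The 2 values of 319 share dense rank 7.
Remaining distinct values take the next consecutive integers.
Sample 2 values → pooled ranks: 372→5, 469→2, 340→6, 449→3, 449→3
Rank sum = 5 + 2 + 6 + 3 + 3 = 19

19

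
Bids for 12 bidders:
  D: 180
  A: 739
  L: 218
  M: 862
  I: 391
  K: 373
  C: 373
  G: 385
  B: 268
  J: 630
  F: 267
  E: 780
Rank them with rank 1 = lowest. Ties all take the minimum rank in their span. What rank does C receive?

Sorted (ascending): 180, 218, 267, 268, 373, 373, 385, 391, 630, 739, 780, 862
The 2 values of 373 occupy positions 5–6 → each gets rank 5.
C has value 373 → rank 5.

5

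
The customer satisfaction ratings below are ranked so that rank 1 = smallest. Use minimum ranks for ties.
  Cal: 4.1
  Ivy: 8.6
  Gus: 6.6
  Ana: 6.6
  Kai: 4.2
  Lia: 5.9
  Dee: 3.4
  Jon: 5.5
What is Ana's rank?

6

Sorted (ascending): 3.4, 4.1, 4.2, 5.5, 5.9, 6.6, 6.6, 8.6
The 2 values of 6.6 occupy positions 6–7 → each gets rank 6.
Ana has value 6.6 → rank 6.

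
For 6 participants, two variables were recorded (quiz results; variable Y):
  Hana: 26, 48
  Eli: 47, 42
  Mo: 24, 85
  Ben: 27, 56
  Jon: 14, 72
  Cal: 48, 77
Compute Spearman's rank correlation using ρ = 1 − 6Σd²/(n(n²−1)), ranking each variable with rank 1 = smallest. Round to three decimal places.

-0.257

Ranks of variable 1: 3, 5, 2, 4, 1, 6
Ranks of variable 2: 2, 1, 6, 3, 4, 5
d = r₁ − r₂: 1, 4, -4, 1, -3, 1
d²: 1, 16, 16, 1, 9, 1; Σd² = 44
ρ = 1 − 6·44/(6·35) = 1 − 264/210 = -0.257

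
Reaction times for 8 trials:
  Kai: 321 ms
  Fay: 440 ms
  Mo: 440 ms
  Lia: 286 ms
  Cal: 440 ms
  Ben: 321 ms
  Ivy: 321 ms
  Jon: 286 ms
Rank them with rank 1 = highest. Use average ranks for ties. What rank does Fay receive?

2

Sorted (descending): 440, 440, 440, 321, 321, 321, 286, 286
The 3 values of 440 occupy positions 1–3 → average rank 2.
The 3 values of 321 occupy positions 4–6 → average rank 5.
The 2 values of 286 occupy positions 7–8 → average rank (7+8)/2 = 7.5.
Fay has value 440 ms → rank 2.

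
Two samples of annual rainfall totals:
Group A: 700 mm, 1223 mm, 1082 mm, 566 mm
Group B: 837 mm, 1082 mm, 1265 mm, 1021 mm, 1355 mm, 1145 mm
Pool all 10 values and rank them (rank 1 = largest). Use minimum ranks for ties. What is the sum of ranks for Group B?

27

Sorted (descending): 1355, 1265, 1223, 1145, 1082, 1082, 1021, 837, 700, 566
The 2 values of 1082 occupy positions 5–6 → each gets rank 5.
Group B values → pooled ranks: 837→8, 1082→5, 1265→2, 1021→7, 1355→1, 1145→4
Rank sum = 8 + 5 + 2 + 7 + 1 + 4 = 27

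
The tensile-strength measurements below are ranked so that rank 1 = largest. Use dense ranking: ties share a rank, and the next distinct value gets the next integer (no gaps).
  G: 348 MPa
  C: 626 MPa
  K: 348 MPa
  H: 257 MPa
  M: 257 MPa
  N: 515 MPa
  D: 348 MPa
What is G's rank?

3

Sorted (descending): 626, 515, 348, 348, 348, 257, 257
The 3 values of 348 share dense rank 3.
The 2 values of 257 share dense rank 4.
Remaining distinct values take the next consecutive integers.
G has value 348 MPa → rank 3.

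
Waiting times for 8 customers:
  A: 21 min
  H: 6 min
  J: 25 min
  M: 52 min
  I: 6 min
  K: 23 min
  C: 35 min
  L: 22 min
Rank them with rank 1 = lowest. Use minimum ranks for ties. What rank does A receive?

Sorted (ascending): 6, 6, 21, 22, 23, 25, 35, 52
The 2 values of 6 occupy positions 1–2 → each gets rank 1.
A has value 21 min → rank 3.

3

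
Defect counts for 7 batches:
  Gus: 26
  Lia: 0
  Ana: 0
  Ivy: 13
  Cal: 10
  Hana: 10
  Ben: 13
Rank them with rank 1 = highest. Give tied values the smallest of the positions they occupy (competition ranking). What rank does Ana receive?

6

Sorted (descending): 26, 13, 13, 10, 10, 0, 0
The 2 values of 13 occupy positions 2–3 → each gets rank 2.
The 2 values of 10 occupy positions 4–5 → each gets rank 4.
The 2 values of 0 occupy positions 6–7 → each gets rank 6.
Ana has value 0 → rank 6.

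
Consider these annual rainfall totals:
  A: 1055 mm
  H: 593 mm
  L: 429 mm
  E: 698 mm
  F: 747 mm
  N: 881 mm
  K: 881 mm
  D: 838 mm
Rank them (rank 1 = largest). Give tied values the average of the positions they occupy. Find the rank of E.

Sorted (descending): 1055, 881, 881, 838, 747, 698, 593, 429
The 2 values of 881 occupy positions 2–3 → average rank (2+3)/2 = 2.5.
E has value 698 mm → rank 6.

6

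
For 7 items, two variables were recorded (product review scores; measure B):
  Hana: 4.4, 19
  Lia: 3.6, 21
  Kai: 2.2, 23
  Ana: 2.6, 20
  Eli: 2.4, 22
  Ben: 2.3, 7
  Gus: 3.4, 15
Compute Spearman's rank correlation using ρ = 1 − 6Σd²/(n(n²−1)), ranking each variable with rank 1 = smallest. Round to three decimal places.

Ranks of variable 1: 7, 6, 1, 4, 3, 2, 5
Ranks of variable 2: 3, 5, 7, 4, 6, 1, 2
d = r₁ − r₂: 4, 1, -6, 0, -3, 1, 3
d²: 16, 1, 36, 0, 9, 1, 9; Σd² = 72
ρ = 1 − 6·72/(7·48) = 1 − 432/336 = -0.286

-0.286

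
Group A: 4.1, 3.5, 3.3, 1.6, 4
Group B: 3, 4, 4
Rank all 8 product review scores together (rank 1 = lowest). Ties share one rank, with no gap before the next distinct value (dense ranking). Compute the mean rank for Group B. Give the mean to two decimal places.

Sorted (ascending): 1.6, 3, 3.3, 3.5, 4, 4, 4, 4.1
The 3 values of 4 share dense rank 5.
Remaining distinct values take the next consecutive integers.
Group B values → pooled ranks: 3→2, 4→5, 4→5
Mean rank = (2 + 5 + 5) / 3 = 4.00

4.00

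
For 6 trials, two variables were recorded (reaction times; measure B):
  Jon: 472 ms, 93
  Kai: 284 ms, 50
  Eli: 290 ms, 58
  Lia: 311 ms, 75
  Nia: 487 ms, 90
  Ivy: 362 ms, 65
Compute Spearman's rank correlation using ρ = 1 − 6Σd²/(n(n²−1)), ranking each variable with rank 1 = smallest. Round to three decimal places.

0.886

Ranks of variable 1: 5, 1, 2, 3, 6, 4
Ranks of variable 2: 6, 1, 2, 4, 5, 3
d = r₁ − r₂: -1, 0, 0, -1, 1, 1
d²: 1, 0, 0, 1, 1, 1; Σd² = 4
ρ = 1 − 6·4/(6·35) = 1 − 24/210 = 0.886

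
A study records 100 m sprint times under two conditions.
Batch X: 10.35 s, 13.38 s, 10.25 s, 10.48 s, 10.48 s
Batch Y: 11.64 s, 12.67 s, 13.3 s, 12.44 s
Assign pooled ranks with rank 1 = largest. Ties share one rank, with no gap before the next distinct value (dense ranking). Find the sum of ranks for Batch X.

28

Sorted (descending): 13.38, 13.3, 12.67, 12.44, 11.64, 10.48, 10.48, 10.35, 10.25
The 2 values of 10.48 share dense rank 6.
Remaining distinct values take the next consecutive integers.
Batch X values → pooled ranks: 10.35→7, 13.38→1, 10.25→8, 10.48→6, 10.48→6
Rank sum = 7 + 1 + 8 + 6 + 6 = 28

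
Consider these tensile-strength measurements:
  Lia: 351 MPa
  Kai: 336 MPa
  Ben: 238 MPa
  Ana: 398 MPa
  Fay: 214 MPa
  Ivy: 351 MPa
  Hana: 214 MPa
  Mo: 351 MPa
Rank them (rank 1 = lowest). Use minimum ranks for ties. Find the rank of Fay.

Sorted (ascending): 214, 214, 238, 336, 351, 351, 351, 398
The 2 values of 214 occupy positions 1–2 → each gets rank 1.
The 3 values of 351 occupy positions 5–7 → each gets rank 5.
Fay has value 214 MPa → rank 1.

1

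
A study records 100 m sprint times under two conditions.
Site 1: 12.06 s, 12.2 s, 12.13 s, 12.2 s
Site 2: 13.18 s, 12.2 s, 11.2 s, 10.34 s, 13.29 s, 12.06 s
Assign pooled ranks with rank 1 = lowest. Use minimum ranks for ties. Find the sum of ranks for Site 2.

Sorted (ascending): 10.34, 11.2, 12.06, 12.06, 12.13, 12.2, 12.2, 12.2, 13.18, 13.29
The 2 values of 12.06 occupy positions 3–4 → each gets rank 3.
The 3 values of 12.2 occupy positions 6–8 → each gets rank 6.
Site 2 values → pooled ranks: 13.18→9, 12.2→6, 11.2→2, 10.34→1, 13.29→10, 12.06→3
Rank sum = 9 + 6 + 2 + 1 + 10 + 3 = 31

31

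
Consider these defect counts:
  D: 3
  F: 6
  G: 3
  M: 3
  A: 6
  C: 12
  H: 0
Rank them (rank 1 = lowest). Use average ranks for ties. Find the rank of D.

3

Sorted (ascending): 0, 3, 3, 3, 6, 6, 12
The 3 values of 3 occupy positions 2–4 → average rank 3.
The 2 values of 6 occupy positions 5–6 → average rank (5+6)/2 = 5.5.
D has value 3 → rank 3.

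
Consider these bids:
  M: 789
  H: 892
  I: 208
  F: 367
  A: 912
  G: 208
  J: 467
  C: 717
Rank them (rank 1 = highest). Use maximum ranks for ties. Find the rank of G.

8

Sorted (descending): 912, 892, 789, 717, 467, 367, 208, 208
The 2 values of 208 occupy positions 7–8 → each gets rank 8.
G has value 208 → rank 8.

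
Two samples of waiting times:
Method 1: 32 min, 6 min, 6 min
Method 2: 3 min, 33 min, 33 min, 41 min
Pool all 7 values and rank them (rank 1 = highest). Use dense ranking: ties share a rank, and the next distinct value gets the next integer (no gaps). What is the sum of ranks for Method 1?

Sorted (descending): 41, 33, 33, 32, 6, 6, 3
The 2 values of 33 share dense rank 2.
The 2 values of 6 share dense rank 4.
Remaining distinct values take the next consecutive integers.
Method 1 values → pooled ranks: 32→3, 6→4, 6→4
Rank sum = 3 + 4 + 4 = 11

11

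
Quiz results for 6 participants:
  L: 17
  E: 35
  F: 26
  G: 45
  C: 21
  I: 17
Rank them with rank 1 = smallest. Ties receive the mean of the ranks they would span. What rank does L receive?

1.5

Sorted (ascending): 17, 17, 21, 26, 35, 45
The 2 values of 17 occupy positions 1–2 → average rank (1+2)/2 = 1.5.
L has value 17 → rank 1.5.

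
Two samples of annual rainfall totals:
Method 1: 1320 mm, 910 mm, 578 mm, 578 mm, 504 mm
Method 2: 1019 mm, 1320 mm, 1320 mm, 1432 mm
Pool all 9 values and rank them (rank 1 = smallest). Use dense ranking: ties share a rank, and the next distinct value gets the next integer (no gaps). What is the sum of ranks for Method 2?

20

Sorted (ascending): 504, 578, 578, 910, 1019, 1320, 1320, 1320, 1432
The 2 values of 578 share dense rank 2.
The 3 values of 1320 share dense rank 5.
Remaining distinct values take the next consecutive integers.
Method 2 values → pooled ranks: 1019→4, 1320→5, 1320→5, 1432→6
Rank sum = 4 + 5 + 5 + 6 = 20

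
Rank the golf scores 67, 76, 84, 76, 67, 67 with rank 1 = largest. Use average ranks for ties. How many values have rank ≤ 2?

Sorted (descending): 84, 76, 76, 67, 67, 67
The 2 values of 76 occupy positions 2–3 → average rank (2+3)/2 = 2.5.
The 3 values of 67 occupy positions 4–6 → average rank 5.
Ranks ≤ 2: {1} → 1 value.

1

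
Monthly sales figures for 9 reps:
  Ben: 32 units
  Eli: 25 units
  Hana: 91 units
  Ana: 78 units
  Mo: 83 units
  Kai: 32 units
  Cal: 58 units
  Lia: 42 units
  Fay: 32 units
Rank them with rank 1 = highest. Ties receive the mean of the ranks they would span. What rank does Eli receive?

Sorted (descending): 91, 83, 78, 58, 42, 32, 32, 32, 25
The 3 values of 32 occupy positions 6–8 → average rank 7.
Eli has value 25 units → rank 9.

9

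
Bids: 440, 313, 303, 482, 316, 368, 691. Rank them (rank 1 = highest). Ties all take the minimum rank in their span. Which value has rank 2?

Sorted (descending): 691, 482, 440, 368, 316, 313, 303
No ties — each value takes its position as its rank.
Rank 2 → value 482.

482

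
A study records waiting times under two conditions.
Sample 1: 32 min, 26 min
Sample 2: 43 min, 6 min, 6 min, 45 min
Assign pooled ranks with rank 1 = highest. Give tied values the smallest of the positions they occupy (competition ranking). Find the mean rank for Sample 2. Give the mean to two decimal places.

3.25

Sorted (descending): 45, 43, 32, 26, 6, 6
The 2 values of 6 occupy positions 5–6 → each gets rank 5.
Sample 2 values → pooled ranks: 43→2, 6→5, 6→5, 45→1
Mean rank = (2 + 5 + 5 + 1) / 4 = 3.25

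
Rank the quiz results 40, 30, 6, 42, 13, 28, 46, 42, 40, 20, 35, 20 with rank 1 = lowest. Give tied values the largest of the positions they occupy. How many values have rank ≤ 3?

2

Sorted (ascending): 6, 13, 20, 20, 28, 30, 35, 40, 40, 42, 42, 46
The 2 values of 20 occupy positions 3–4 → each gets rank 4.
The 2 values of 40 occupy positions 8–9 → each gets rank 9.
The 2 values of 42 occupy positions 10–11 → each gets rank 11.
Ranks ≤ 3: {1, 2} → 2 values.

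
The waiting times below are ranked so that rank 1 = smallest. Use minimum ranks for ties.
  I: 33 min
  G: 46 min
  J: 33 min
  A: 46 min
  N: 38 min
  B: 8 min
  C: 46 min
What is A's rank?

Sorted (ascending): 8, 33, 33, 38, 46, 46, 46
The 2 values of 33 occupy positions 2–3 → each gets rank 2.
The 3 values of 46 occupy positions 5–7 → each gets rank 5.
A has value 46 min → rank 5.

5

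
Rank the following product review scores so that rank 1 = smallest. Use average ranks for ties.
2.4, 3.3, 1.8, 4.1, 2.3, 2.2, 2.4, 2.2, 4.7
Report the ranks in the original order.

Sorted (ascending): 1.8, 2.2, 2.2, 2.3, 2.4, 2.4, 3.3, 4.1, 4.7
The 2 values of 2.2 occupy positions 2–3 → average rank (2+3)/2 = 2.5.
The 2 values of 2.4 occupy positions 5–6 → average rank (5+6)/2 = 5.5.

5.5, 7, 1, 8, 4, 2.5, 5.5, 2.5, 9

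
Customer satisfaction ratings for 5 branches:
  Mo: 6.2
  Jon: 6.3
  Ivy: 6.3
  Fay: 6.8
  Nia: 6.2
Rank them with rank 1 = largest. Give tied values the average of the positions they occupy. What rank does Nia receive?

4.5

Sorted (descending): 6.8, 6.3, 6.3, 6.2, 6.2
The 2 values of 6.3 occupy positions 2–3 → average rank (2+3)/2 = 2.5.
The 2 values of 6.2 occupy positions 4–5 → average rank (4+5)/2 = 4.5.
Nia has value 6.2 → rank 4.5.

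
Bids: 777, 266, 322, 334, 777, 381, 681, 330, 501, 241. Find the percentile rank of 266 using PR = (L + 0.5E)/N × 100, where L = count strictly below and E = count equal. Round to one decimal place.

N = 10.
Strictly below 266: 1. Equal to 266: 1.
PR = (1 + 0.5·1)/10 × 100 = 15.0

15.0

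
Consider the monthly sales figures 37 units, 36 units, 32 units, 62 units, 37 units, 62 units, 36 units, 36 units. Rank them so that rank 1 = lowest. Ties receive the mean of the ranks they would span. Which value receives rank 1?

32

Sorted (ascending): 32, 36, 36, 36, 37, 37, 62, 62
The 3 values of 36 occupy positions 2–4 → average rank 3.
The 2 values of 37 occupy positions 5–6 → average rank (5+6)/2 = 5.5.
The 2 values of 62 occupy positions 7–8 → average rank (7+8)/2 = 7.5.
Rank 1 → value 32.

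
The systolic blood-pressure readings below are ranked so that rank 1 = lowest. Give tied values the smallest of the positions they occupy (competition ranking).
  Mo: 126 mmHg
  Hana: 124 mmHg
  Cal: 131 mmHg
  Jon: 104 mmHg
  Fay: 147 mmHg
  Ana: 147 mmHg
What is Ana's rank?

Sorted (ascending): 104, 124, 126, 131, 147, 147
The 2 values of 147 occupy positions 5–6 → each gets rank 5.
Ana has value 147 mmHg → rank 5.

5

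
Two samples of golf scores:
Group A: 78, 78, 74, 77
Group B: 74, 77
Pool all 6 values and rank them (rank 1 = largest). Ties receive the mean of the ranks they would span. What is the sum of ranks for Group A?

12

Sorted (descending): 78, 78, 77, 77, 74, 74
The 2 values of 78 occupy positions 1–2 → average rank (1+2)/2 = 1.5.
The 2 values of 77 occupy positions 3–4 → average rank (3+4)/2 = 3.5.
The 2 values of 74 occupy positions 5–6 → average rank (5+6)/2 = 5.5.
Group A values → pooled ranks: 78→1.5, 78→1.5, 74→5.5, 77→3.5
Rank sum = 1.5 + 1.5 + 5.5 + 3.5 = 12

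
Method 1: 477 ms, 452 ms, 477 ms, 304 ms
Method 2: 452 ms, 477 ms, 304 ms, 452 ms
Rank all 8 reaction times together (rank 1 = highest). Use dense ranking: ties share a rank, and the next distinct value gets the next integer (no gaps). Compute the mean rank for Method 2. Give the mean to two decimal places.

2.00

Sorted (descending): 477, 477, 477, 452, 452, 452, 304, 304
The 3 values of 477 share dense rank 1.
The 3 values of 452 share dense rank 2.
The 2 values of 304 share dense rank 3.
Method 2 values → pooled ranks: 452→2, 477→1, 304→3, 452→2
Mean rank = (2 + 1 + 3 + 2) / 4 = 2.00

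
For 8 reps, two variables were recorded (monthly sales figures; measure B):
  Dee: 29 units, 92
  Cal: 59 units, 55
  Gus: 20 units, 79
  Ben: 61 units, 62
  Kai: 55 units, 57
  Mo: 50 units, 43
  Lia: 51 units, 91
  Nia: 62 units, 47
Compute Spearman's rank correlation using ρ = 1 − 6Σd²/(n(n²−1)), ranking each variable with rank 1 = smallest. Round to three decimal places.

-0.476

Ranks of variable 1: 2, 6, 1, 7, 5, 3, 4, 8
Ranks of variable 2: 8, 3, 6, 5, 4, 1, 7, 2
d = r₁ − r₂: -6, 3, -5, 2, 1, 2, -3, 6
d²: 36, 9, 25, 4, 1, 4, 9, 36; Σd² = 124
ρ = 1 − 6·124/(8·63) = 1 − 744/504 = -0.476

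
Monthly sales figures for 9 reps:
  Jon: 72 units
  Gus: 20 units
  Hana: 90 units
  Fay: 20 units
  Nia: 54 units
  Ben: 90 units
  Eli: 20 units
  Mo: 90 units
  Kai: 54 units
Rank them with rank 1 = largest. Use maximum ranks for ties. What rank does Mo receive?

3

Sorted (descending): 90, 90, 90, 72, 54, 54, 20, 20, 20
The 3 values of 90 occupy positions 1–3 → each gets rank 3.
The 2 values of 54 occupy positions 5–6 → each gets rank 6.
The 3 values of 20 occupy positions 7–9 → each gets rank 9.
Mo has value 90 units → rank 3.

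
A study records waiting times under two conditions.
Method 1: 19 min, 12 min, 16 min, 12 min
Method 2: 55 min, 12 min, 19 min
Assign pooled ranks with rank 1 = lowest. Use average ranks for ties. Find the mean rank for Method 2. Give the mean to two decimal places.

4.83

Sorted (ascending): 12, 12, 12, 16, 19, 19, 55
The 3 values of 12 occupy positions 1–3 → average rank 2.
The 2 values of 19 occupy positions 5–6 → average rank (5+6)/2 = 5.5.
Method 2 values → pooled ranks: 55→7, 12→2, 19→5.5
Mean rank = (7 + 2 + 5.5) / 3 = 4.83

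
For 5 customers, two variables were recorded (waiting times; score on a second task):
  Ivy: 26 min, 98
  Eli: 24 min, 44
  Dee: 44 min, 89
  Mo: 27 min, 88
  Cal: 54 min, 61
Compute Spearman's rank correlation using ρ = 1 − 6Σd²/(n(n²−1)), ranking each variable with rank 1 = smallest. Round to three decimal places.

Ranks of variable 1: 2, 1, 4, 3, 5
Ranks of variable 2: 5, 1, 4, 3, 2
d = r₁ − r₂: -3, 0, 0, 0, 3
d²: 9, 0, 0, 0, 9; Σd² = 18
ρ = 1 − 6·18/(5·24) = 1 − 108/120 = 0.100

0.100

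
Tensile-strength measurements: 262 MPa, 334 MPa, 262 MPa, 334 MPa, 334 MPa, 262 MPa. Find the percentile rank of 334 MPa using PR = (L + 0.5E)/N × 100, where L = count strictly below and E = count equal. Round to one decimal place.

75.0

N = 6.
Strictly below 334: 3. Equal to 334: 3.
PR = (3 + 0.5·3)/6 × 100 = 75.0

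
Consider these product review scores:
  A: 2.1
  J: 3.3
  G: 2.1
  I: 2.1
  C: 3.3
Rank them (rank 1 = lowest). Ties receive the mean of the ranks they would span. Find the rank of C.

Sorted (ascending): 2.1, 2.1, 2.1, 3.3, 3.3
The 3 values of 2.1 occupy positions 1–3 → average rank 2.
The 2 values of 3.3 occupy positions 4–5 → average rank (4+5)/2 = 4.5.
C has value 3.3 → rank 4.5.

4.5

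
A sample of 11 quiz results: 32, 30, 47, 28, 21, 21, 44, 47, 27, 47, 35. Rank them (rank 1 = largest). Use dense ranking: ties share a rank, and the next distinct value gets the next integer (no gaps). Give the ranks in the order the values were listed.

4, 5, 1, 6, 8, 8, 2, 1, 7, 1, 3

Sorted (descending): 47, 47, 47, 44, 35, 32, 30, 28, 27, 21, 21
The 3 values of 47 share dense rank 1.
The 2 values of 21 share dense rank 8.
Remaining distinct values take the next consecutive integers.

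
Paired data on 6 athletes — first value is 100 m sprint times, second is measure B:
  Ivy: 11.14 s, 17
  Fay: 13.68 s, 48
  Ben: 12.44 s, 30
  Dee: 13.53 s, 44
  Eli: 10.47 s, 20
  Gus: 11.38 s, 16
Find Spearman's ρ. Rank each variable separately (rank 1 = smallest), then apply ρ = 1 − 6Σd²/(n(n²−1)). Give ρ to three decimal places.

Ranks of variable 1: 2, 6, 4, 5, 1, 3
Ranks of variable 2: 2, 6, 4, 5, 3, 1
d = r₁ − r₂: 0, 0, 0, 0, -2, 2
d²: 0, 0, 0, 0, 4, 4; Σd² = 8
ρ = 1 − 6·8/(6·35) = 1 − 48/210 = 0.771

0.771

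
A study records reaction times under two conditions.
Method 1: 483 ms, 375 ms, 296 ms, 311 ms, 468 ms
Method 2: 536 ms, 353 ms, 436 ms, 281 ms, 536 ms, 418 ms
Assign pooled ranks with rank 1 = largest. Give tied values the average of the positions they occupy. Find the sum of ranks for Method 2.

33

Sorted (descending): 536, 536, 483, 468, 436, 418, 375, 353, 311, 296, 281
The 2 values of 536 occupy positions 1–2 → average rank (1+2)/2 = 1.5.
Method 2 values → pooled ranks: 536→1.5, 353→8, 436→5, 281→11, 536→1.5, 418→6
Rank sum = 1.5 + 8 + 5 + 11 + 1.5 + 6 = 33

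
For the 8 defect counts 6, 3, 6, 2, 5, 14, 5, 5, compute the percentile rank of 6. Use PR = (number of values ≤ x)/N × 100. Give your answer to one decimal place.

87.5

N = 8.
Strictly below 6: 5. Equal to 6: 2.
PR = 7/8 × 100 = 87.5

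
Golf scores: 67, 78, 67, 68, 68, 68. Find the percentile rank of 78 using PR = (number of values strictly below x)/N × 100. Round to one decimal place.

83.3

N = 6.
Strictly below 78: 5. Equal to 78: 1.
PR = 5/6 × 100 = 83.3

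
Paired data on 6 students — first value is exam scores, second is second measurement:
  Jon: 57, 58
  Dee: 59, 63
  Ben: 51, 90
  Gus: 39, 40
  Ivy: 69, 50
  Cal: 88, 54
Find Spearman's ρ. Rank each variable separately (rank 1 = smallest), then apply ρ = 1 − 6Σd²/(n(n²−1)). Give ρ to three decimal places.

Ranks of variable 1: 3, 4, 2, 1, 5, 6
Ranks of variable 2: 4, 5, 6, 1, 2, 3
d = r₁ − r₂: -1, -1, -4, 0, 3, 3
d²: 1, 1, 16, 0, 9, 9; Σd² = 36
ρ = 1 − 6·36/(6·35) = 1 − 216/210 = -0.029

-0.029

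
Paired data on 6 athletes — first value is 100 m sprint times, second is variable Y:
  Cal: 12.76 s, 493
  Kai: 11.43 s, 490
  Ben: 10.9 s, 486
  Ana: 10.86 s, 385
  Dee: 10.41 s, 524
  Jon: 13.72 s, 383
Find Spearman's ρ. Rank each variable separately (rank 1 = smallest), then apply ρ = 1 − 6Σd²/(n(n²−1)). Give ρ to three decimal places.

-0.429

Ranks of variable 1: 5, 4, 3, 2, 1, 6
Ranks of variable 2: 5, 4, 3, 2, 6, 1
d = r₁ − r₂: 0, 0, 0, 0, -5, 5
d²: 0, 0, 0, 0, 25, 25; Σd² = 50
ρ = 1 − 6·50/(6·35) = 1 − 300/210 = -0.429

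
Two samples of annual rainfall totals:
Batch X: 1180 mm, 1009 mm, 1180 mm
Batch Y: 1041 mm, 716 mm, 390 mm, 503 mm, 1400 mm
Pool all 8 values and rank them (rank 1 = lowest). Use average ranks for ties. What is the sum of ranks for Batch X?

Sorted (ascending): 390, 503, 716, 1009, 1041, 1180, 1180, 1400
The 2 values of 1180 occupy positions 6–7 → average rank (6+7)/2 = 6.5.
Batch X values → pooled ranks: 1180→6.5, 1009→4, 1180→6.5
Rank sum = 6.5 + 4 + 6.5 = 17

17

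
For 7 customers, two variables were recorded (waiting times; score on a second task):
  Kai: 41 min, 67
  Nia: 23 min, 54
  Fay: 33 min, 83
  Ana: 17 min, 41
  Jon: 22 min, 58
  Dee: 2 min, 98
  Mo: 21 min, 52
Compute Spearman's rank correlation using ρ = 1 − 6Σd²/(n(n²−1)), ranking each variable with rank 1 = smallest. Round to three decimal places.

Ranks of variable 1: 7, 5, 6, 2, 4, 1, 3
Ranks of variable 2: 5, 3, 6, 1, 4, 7, 2
d = r₁ − r₂: 2, 2, 0, 1, 0, -6, 1
d²: 4, 4, 0, 1, 0, 36, 1; Σd² = 46
ρ = 1 − 6·46/(7·48) = 1 − 276/336 = 0.179

0.179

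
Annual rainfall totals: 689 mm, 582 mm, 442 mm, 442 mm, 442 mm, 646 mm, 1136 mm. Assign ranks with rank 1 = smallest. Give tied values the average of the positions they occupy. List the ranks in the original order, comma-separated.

Sorted (ascending): 442, 442, 442, 582, 646, 689, 1136
The 3 values of 442 occupy positions 1–3 → average rank 2.

6, 4, 2, 2, 2, 5, 7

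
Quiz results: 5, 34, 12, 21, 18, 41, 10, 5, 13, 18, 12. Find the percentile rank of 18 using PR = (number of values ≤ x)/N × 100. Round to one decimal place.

72.7

N = 11.
Strictly below 18: 6. Equal to 18: 2.
PR = 8/11 × 100 = 72.7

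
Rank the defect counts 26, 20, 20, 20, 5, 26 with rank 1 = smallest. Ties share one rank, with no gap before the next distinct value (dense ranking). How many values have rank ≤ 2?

4

Sorted (ascending): 5, 20, 20, 20, 26, 26
The 3 values of 20 share dense rank 2.
The 2 values of 26 share dense rank 3.
Remaining distinct values take the next consecutive integers.
Ranks ≤ 2: {1, 2, 2, 2} → 4 values.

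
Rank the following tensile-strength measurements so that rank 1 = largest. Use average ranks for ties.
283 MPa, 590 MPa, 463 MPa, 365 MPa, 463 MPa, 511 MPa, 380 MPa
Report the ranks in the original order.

Sorted (descending): 590, 511, 463, 463, 380, 365, 283
The 2 values of 463 occupy positions 3–4 → average rank (3+4)/2 = 3.5.

7, 1, 3.5, 6, 3.5, 2, 5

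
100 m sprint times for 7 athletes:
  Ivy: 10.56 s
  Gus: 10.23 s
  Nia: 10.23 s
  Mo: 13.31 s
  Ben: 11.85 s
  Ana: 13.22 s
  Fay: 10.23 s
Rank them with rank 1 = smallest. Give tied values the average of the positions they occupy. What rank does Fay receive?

Sorted (ascending): 10.23, 10.23, 10.23, 10.56, 11.85, 13.22, 13.31
The 3 values of 10.23 occupy positions 1–3 → average rank 2.
Fay has value 10.23 s → rank 2.

2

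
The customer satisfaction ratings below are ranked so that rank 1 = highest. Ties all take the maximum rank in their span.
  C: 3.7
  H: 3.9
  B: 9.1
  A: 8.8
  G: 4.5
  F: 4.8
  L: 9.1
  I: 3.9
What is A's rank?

Sorted (descending): 9.1, 9.1, 8.8, 4.8, 4.5, 3.9, 3.9, 3.7
The 2 values of 9.1 occupy positions 1–2 → each gets rank 2.
The 2 values of 3.9 occupy positions 6–7 → each gets rank 7.
A has value 8.8 → rank 3.

3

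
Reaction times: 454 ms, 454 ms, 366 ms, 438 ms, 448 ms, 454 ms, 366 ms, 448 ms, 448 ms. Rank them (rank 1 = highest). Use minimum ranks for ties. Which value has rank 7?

438

Sorted (descending): 454, 454, 454, 448, 448, 448, 438, 366, 366
The 3 values of 454 occupy positions 1–3 → each gets rank 1.
The 3 values of 448 occupy positions 4–6 → each gets rank 4.
The 2 values of 366 occupy positions 8–9 → each gets rank 8.
Rank 7 → value 438.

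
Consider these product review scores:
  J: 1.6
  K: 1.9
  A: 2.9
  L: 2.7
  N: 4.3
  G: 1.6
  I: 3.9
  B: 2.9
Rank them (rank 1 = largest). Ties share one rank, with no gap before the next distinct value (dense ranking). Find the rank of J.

6

Sorted (descending): 4.3, 3.9, 2.9, 2.9, 2.7, 1.9, 1.6, 1.6
The 2 values of 2.9 share dense rank 3.
The 2 values of 1.6 share dense rank 6.
Remaining distinct values take the next consecutive integers.
J has value 1.6 → rank 6.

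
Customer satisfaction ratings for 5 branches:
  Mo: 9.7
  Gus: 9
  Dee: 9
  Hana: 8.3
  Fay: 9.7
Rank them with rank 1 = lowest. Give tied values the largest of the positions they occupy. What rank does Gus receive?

Sorted (ascending): 8.3, 9, 9, 9.7, 9.7
The 2 values of 9 occupy positions 2–3 → each gets rank 3.
The 2 values of 9.7 occupy positions 4–5 → each gets rank 5.
Gus has value 9 → rank 3.

3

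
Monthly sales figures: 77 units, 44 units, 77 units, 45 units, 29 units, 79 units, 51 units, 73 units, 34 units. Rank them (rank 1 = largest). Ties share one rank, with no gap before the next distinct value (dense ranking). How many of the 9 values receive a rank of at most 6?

7

Sorted (descending): 79, 77, 77, 73, 51, 45, 44, 34, 29
The 2 values of 77 share dense rank 2.
Remaining distinct values take the next consecutive integers.
Ranks ≤ 6: {1, 2, 2, 3, 4, 5, 6} → 7 values.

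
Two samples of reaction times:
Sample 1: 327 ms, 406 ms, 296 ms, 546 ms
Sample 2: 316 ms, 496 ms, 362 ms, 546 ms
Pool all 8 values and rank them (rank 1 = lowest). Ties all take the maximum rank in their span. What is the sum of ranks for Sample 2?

20

Sorted (ascending): 296, 316, 327, 362, 406, 496, 546, 546
The 2 values of 546 occupy positions 7–8 → each gets rank 8.
Sample 2 values → pooled ranks: 316→2, 496→6, 362→4, 546→8
Rank sum = 2 + 6 + 4 + 8 = 20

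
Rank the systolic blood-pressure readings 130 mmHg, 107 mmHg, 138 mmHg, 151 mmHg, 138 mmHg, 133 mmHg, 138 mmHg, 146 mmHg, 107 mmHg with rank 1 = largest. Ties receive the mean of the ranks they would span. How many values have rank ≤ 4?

5

Sorted (descending): 151, 146, 138, 138, 138, 133, 130, 107, 107
The 3 values of 138 occupy positions 3–5 → average rank 4.
The 2 values of 107 occupy positions 8–9 → average rank (8+9)/2 = 8.5.
Ranks ≤ 4: {1, 2, 4, 4, 4} → 5 values.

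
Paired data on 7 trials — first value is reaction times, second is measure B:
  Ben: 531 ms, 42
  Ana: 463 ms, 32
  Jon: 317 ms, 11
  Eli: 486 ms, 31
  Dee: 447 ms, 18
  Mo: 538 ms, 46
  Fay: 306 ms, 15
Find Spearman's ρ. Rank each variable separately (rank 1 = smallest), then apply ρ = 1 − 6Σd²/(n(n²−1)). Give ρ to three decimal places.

0.929

Ranks of variable 1: 6, 4, 2, 5, 3, 7, 1
Ranks of variable 2: 6, 5, 1, 4, 3, 7, 2
d = r₁ − r₂: 0, -1, 1, 1, 0, 0, -1
d²: 0, 1, 1, 1, 0, 0, 1; Σd² = 4
ρ = 1 − 6·4/(7·48) = 1 − 24/336 = 0.929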